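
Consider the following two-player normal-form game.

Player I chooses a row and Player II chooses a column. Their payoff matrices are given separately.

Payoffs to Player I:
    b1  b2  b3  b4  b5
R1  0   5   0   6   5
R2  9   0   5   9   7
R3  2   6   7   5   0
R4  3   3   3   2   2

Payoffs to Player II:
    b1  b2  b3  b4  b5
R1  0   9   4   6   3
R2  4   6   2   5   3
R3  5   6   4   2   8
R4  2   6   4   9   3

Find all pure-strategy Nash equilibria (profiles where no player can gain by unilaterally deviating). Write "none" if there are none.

There is no pure-strategy Nash equilibrium.

(R1, b1): Player I can switch to R2 (0 → 9). Not NE.
(R1, b2): Player I can switch to R3 (5 → 6). Not NE.
(R1, b3): Player I can switch to R2 (0 → 5). Not NE.
(R1, b4): Player I can switch to R2 (6 → 9). Not NE.
(R1, b5): Player I can switch to R2 (5 → 7). Not NE.
(R2, b1): Player II can switch to b2 (4 → 6). Not NE.
(R2, b2): Player I can switch to R1 (0 → 5). Not NE.
(R2, b3): Player I can switch to R3 (5 → 7). Not NE.
(R2, b4): Player II can switch to b2 (5 → 6). Not NE.
(R2, b5): Player II can switch to b1 (3 → 4). Not NE.
(R3, b1): Player I can switch to R2 (2 → 9). Not NE.
(R3, b2): Player II can switch to b5 (6 → 8). Not NE.
(The remaining 8 profiles each have a profitable deviation by the same check.)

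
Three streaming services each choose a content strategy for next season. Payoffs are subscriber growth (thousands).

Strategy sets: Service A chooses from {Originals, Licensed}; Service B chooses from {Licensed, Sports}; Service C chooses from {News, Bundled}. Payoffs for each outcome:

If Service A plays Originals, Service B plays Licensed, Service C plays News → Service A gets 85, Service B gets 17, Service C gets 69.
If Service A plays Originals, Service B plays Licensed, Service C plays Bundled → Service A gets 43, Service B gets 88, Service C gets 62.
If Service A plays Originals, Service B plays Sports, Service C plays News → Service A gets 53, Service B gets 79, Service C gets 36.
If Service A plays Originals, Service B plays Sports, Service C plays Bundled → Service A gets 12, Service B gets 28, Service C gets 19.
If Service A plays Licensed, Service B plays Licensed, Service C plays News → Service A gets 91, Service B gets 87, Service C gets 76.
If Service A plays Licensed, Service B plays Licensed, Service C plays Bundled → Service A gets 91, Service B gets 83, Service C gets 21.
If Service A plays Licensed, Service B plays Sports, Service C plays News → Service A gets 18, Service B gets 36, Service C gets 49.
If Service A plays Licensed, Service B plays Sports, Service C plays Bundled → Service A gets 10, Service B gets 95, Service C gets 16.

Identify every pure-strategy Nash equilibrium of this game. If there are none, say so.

(Originals, Sports, News); (Licensed, Licensed, News)

Service A against (Licensed, News): payoffs 85, 91 → best response Licensed.
Service A against (Licensed, Bundled): payoffs 43, 91 → best response Licensed.
Service A against (Sports, News): payoffs 53, 18 → best response Originals.
Service A against (Sports, Bundled): payoffs 12, 10 → best response Originals.
Service B against (Originals, News): payoffs 17, 79 → best response Sports.
Service B against (Originals, Bundled): payoffs 88, 28 → best response Licensed.
Service B against (Licensed, News): payoffs 87, 36 → best response Licensed.
Service B against (Licensed, Bundled): payoffs 83, 95 → best response Sports.
Service C against (Originals, Licensed): payoffs 69, 62 → best response News.
Service C against (Originals, Sports): payoffs 36, 19 → best response News.
Service C against (Licensed, Licensed): payoffs 76, 21 → best response News.
Service C against (Licensed, Sports): payoffs 49, 16 → best response News.
Mutual best responses: (Originals, Sports, News); (Licensed, Licensed, News).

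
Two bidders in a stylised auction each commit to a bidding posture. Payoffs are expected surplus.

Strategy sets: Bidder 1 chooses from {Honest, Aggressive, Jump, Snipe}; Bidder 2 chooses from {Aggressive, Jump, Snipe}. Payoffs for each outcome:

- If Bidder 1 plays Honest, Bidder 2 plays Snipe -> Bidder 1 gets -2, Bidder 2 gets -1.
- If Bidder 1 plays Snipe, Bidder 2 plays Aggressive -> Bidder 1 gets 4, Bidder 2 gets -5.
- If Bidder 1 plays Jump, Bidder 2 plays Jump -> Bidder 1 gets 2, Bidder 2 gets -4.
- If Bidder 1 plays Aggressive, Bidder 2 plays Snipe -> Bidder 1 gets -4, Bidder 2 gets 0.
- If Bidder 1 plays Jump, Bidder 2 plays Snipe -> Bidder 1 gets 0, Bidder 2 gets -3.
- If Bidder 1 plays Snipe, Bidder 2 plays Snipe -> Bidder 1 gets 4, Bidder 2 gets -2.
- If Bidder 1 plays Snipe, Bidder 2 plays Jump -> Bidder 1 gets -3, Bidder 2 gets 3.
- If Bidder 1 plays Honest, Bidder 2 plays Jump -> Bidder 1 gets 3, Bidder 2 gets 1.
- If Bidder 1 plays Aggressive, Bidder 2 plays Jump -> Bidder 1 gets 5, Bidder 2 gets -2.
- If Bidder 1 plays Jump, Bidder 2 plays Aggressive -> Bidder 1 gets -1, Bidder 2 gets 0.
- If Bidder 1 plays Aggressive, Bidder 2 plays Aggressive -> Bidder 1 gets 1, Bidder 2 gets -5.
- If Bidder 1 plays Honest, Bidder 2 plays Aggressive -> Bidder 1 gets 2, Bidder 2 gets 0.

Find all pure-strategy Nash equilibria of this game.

Bidder 1 against Aggressive: payoffs 2, 1, -1, 4 → best response Snipe.
Bidder 1 against Jump: payoffs 3, 5, 2, -3 → best response Aggressive.
Bidder 1 against Snipe: payoffs -2, -4, 0, 4 → best response Snipe.
Bidder 2 against Honest: payoffs 0, 1, -1 → best response Jump.
Bidder 2 against Aggressive: payoffs -5, -2, 0 → best response Snipe.
Bidder 2 against Jump: payoffs 0, -4, -3 → best response Aggressive.
Bidder 2 against Snipe: payoffs -5, 3, -2 → best response Jump.
No profile is a mutual best response for all players.

No pure-strategy Nash equilibrium.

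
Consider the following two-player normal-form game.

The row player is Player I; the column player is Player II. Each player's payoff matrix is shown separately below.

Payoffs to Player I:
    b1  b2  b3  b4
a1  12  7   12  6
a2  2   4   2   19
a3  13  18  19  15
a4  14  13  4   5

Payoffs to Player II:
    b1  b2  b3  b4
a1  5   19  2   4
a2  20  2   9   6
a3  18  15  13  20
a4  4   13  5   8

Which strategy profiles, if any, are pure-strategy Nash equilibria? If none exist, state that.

Player I against b1: payoffs 12, 2, 13, 14 → best response a4.
Player I against b2: payoffs 7, 4, 18, 13 → best response a3.
Player I against b3: payoffs 12, 2, 19, 4 → best response a3.
Player I against b4: payoffs 6, 19, 15, 5 → best response a2.
Player II against a1: payoffs 5, 19, 2, 4 → best response b2.
Player II against a2: payoffs 20, 2, 9, 6 → best response b1.
Player II against a3: payoffs 18, 15, 13, 20 → best response b4.
Player II against a4: payoffs 4, 13, 5, 8 → best response b2.
No profile is a mutual best response for all players.

none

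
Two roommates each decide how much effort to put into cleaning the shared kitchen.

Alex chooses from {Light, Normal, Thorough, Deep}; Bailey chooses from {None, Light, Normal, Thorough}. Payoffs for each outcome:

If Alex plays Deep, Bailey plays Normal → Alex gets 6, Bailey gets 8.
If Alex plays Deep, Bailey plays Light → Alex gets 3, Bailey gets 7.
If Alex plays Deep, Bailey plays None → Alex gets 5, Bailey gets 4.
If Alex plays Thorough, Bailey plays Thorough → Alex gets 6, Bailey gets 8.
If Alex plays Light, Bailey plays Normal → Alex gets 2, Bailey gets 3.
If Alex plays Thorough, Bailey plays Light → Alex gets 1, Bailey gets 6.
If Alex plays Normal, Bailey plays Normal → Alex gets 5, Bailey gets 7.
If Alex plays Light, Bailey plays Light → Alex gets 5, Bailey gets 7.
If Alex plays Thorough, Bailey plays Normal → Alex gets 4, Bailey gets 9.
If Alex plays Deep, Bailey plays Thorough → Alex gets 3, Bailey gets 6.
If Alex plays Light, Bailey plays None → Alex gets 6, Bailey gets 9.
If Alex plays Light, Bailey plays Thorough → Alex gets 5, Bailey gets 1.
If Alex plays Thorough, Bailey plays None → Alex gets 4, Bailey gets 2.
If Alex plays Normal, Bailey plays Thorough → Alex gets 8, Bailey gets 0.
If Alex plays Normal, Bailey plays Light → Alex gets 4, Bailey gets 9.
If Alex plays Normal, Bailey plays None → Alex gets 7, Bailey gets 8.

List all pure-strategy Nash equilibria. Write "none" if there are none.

(Deep, Normal)

Alex against None: payoffs 6, 7, 4, 5 → best response Normal.
Alex against Light: payoffs 5, 4, 1, 3 → best response Light.
Alex against Normal: payoffs 2, 5, 4, 6 → best response Deep.
Alex against Thorough: payoffs 5, 8, 6, 3 → best response Normal.
Bailey against Light: payoffs 9, 7, 3, 1 → best response None.
Bailey against Normal: payoffs 8, 9, 7, 0 → best response Light.
Bailey against Thorough: payoffs 2, 6, 9, 8 → best response Normal.
Bailey against Deep: payoffs 4, 7, 8, 6 → best response Normal.
Mutual best responses: (Deep, Normal).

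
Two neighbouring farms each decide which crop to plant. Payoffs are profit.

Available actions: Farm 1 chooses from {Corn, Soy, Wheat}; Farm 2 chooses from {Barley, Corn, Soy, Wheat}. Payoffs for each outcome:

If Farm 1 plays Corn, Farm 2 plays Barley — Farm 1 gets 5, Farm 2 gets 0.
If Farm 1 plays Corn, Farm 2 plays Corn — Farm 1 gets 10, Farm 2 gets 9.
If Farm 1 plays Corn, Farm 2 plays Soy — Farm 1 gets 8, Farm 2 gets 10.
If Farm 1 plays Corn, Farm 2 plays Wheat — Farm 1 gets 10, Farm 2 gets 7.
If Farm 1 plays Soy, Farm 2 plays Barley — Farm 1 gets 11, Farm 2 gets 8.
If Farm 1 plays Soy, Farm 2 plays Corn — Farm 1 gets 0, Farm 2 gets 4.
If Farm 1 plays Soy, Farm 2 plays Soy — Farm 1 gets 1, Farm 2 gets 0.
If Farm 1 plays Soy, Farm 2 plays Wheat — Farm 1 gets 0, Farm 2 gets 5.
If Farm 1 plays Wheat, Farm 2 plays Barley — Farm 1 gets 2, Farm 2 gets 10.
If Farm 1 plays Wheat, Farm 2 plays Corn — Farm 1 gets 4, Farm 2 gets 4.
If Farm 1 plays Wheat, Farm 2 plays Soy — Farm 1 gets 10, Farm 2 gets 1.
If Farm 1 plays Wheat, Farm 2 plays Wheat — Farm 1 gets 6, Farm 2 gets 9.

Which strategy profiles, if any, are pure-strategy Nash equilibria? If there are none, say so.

Mark each player's best response to every combination of opponents' strategies; a profile where every player is best-responding is a pure Nash equilibrium.
Farm 1 against Barley: payoffs 5, 11, 2 → best response Soy.
Farm 1 against Corn: payoffs 10, 0, 4 → best response Corn.
Farm 1 against Soy: payoffs 8, 1, 10 → best response Wheat.
Farm 1 against Wheat: payoffs 10, 0, 6 → best response Corn.
Farm 2 against Corn: payoffs 0, 9, 10, 7 → best response Soy.
Farm 2 against Soy: payoffs 8, 4, 0, 5 → best response Barley.
Farm 2 against Wheat: payoffs 10, 4, 1, 9 → best response Barley.
Mutual best responses: (Soy, Barley).

(Soy, Barley)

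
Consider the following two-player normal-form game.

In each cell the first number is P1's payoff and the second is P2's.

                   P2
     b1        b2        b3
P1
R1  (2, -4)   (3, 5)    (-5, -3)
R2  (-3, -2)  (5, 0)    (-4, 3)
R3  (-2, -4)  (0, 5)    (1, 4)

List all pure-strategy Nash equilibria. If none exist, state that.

(R1, b1): P2 can switch to b2 (-4 → 5). Not NE.
(R1, b2): P1 can switch to R2 (3 → 5). Not NE.
(R1, b3): P1 can switch to R2 (-5 → -4). Not NE.
(R2, b1): P1 can switch to R1 (-3 → 2). Not NE.
(R2, b2): P2 can switch to b3 (0 → 3). Not NE.
(R2, b3): P1 can switch to R3 (-4 → 1). Not NE.
(R3, b1): P1 can switch to R1 (-2 → 2). Not NE.
(R3, b2): P1 can switch to R1 (0 → 3). Not NE.
(R3, b3): P2 can switch to b2 (4 → 5). Not NE.

This game has no pure Nash equilibrium.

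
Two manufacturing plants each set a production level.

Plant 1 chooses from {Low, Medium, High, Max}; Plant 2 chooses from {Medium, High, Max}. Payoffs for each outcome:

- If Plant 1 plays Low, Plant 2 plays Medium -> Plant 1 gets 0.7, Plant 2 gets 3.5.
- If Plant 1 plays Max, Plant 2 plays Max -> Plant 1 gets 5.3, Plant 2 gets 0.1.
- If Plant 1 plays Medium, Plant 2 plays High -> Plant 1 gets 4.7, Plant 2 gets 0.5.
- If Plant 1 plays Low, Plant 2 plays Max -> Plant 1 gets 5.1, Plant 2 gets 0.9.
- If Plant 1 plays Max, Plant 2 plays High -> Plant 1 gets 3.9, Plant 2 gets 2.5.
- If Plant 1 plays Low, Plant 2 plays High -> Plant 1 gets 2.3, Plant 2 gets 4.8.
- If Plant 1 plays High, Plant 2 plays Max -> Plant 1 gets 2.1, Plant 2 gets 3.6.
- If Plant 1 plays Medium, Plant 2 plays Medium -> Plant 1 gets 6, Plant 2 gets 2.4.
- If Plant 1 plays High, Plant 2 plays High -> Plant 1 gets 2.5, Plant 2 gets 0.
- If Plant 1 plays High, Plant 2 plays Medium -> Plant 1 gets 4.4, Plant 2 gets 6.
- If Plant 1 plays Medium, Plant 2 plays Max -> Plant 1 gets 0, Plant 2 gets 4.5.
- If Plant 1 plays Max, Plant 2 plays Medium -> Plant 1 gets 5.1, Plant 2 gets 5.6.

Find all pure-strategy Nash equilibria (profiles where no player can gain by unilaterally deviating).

Check each profile: it is a Nash equilibrium iff no player can strictly gain by switching unilaterally.
(Low, Medium): Plant 1 can switch to Medium (0.7 → 6). Not NE.
(Low, High): Plant 1 can switch to Medium (2.3 → 4.7). Not NE.
(Low, Max): Plant 1 can switch to Max (5.1 → 5.3). Not NE.
(Medium, Medium): Plant 2 can switch to Max (2.4 → 4.5). Not NE.
(Medium, High): Plant 2 can switch to Medium (0.5 → 2.4). Not NE.
(Medium, Max): Plant 1 can switch to Low (0 → 5.1). Not NE.
(The remaining 6 profiles each have a profitable deviation by the same check.)

This game has no pure Nash equilibrium.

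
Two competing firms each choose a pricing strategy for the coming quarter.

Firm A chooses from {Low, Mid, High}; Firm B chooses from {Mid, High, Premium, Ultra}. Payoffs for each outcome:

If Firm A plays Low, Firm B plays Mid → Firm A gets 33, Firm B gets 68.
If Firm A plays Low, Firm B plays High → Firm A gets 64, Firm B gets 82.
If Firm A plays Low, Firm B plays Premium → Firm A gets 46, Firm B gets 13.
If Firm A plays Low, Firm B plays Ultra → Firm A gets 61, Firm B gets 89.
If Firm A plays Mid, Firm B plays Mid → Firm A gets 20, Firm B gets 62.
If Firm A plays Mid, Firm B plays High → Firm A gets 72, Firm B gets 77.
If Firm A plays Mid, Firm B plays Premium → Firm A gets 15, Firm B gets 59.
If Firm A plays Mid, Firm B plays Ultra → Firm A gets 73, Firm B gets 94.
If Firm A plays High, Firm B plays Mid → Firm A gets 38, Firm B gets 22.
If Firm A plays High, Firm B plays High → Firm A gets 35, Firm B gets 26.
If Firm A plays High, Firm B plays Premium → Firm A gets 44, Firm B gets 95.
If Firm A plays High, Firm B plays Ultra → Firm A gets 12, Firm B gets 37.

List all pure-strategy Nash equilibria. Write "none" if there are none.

(Low, Mid): Firm A can switch to High (33 → 38). Not NE.
(Low, High): Firm A can switch to Mid (64 → 72). Not NE.
(Low, Premium): Firm B can switch to Mid (13 → 68). Not NE.
(Low, Ultra): Firm A can switch to Mid (61 → 73). Not NE.
(Mid, Mid): Firm A can switch to Low (20 → 33). Not NE.
(Mid, High): Firm B can switch to Ultra (77 → 94). Not NE.
(Mid, Premium): Firm A can switch to Low (15 → 46). Not NE.
(Mid, Ultra): Firm A gets 73, best alternative 61; Firm B gets 94, best alternative 77. No profitable deviation — NE.
(High, Mid): Firm B can switch to High (22 → 26). Not NE.
(High, High): Firm A can switch to Low (35 → 64). Not NE.
(High, Premium): Firm A can switch to Low (44 → 46). Not NE.
(High, Ultra): Firm A can switch to Low (12 → 61). Not NE.

Pure NE: (Mid, Ultra)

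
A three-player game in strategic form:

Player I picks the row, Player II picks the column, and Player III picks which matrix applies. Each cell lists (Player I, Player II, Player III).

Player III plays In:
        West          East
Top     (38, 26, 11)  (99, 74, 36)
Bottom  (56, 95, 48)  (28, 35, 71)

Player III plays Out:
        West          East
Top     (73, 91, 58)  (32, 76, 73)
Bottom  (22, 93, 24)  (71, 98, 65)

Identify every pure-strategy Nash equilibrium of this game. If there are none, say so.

The pure Nash equilibria are (Top, West, Out); (Bottom, West, In).

Player I against (West, In): payoffs 38, 56 → best response Bottom.
Player I against (West, Out): payoffs 73, 22 → best response Top.
Player I against (East, In): payoffs 99, 28 → best response Top.
Player I against (East, Out): payoffs 32, 71 → best response Bottom.
Player II against (Top, In): payoffs 26, 74 → best response East.
Player II against (Top, Out): payoffs 91, 76 → best response West.
Player II against (Bottom, In): payoffs 95, 35 → best response West.
Player II against (Bottom, Out): payoffs 93, 98 → best response East.
Player III against (Top, West): payoffs 11, 58 → best response Out.
Player III against (Top, East): payoffs 36, 73 → best response Out.
Player III against (Bottom, West): payoffs 48, 24 → best response In.
Player III against (Bottom, East): payoffs 71, 65 → best response In.
Mutual best responses: (Top, West, Out); (Bottom, West, In).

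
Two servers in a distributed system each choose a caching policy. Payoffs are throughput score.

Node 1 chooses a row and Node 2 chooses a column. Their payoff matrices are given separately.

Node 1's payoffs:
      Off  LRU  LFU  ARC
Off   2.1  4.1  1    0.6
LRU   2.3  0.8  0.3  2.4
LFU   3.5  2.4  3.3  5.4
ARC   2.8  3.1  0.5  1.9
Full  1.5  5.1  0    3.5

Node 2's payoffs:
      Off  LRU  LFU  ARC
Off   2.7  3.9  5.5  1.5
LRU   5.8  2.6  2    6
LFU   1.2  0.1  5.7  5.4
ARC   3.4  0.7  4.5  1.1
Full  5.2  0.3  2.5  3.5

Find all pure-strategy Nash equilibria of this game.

Node 1 against Off: payoffs 2.1, 2.3, 3.5, 2.8, 1.5 → best response LFU.
Node 1 against LRU: payoffs 4.1, 0.8, 2.4, 3.1, 5.1 → best response Full.
Node 1 against LFU: payoffs 1, 0.3, 3.3, 0.5, 0 → best response LFU.
Node 1 against ARC: payoffs 0.6, 2.4, 5.4, 1.9, 3.5 → best response LFU.
Node 2 against Off: payoffs 2.7, 3.9, 5.5, 1.5 → best response LFU.
Node 2 against LRU: payoffs 5.8, 2.6, 2, 6 → best response ARC.
Node 2 against LFU: payoffs 1.2, 0.1, 5.7, 5.4 → best response LFU.
Node 2 against ARC: payoffs 3.4, 0.7, 4.5, 1.1 → best response LFU.
Node 2 against Full: payoffs 5.2, 0.3, 2.5, 3.5 → best response Off.
Mutual best responses: (LFU, LFU).

Pure NE: (LFU, LFU)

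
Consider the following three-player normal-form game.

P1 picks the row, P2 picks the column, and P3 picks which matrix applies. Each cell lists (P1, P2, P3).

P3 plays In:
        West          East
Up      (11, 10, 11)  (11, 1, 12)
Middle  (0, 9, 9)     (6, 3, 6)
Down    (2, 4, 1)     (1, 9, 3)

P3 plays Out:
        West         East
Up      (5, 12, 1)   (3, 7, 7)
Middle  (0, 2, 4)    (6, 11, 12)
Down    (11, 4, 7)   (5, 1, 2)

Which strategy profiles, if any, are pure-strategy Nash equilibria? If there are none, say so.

(Up, West, In); (Middle, East, Out); (Down, West, Out)

P1 against (West, In): payoffs 11, 0, 2 → best response Up.
P1 against (West, Out): payoffs 5, 0, 11 → best response Down.
P1 against (East, In): payoffs 11, 6, 1 → best response Up.
P1 against (East, Out): payoffs 3, 6, 5 → best response Middle.
P2 against (Up, In): payoffs 10, 1 → best response West.
P2 against (Up, Out): payoffs 12, 7 → best response West.
P2 against (Middle, In): payoffs 9, 3 → best response West.
P2 against (Middle, Out): payoffs 2, 11 → best response East.
P2 against (Down, In): payoffs 4, 9 → best response East.
P2 against (Down, Out): payoffs 4, 1 → best response West.
P3 against (Up, West): payoffs 11, 1 → best response In.
P3 against (Up, East): payoffs 12, 7 → best response In.
P3 against (Middle, West): payoffs 9, 4 → best response In.
P3 against (Middle, East): payoffs 6, 12 → best response Out.
P3 against (Down, West): payoffs 1, 7 → best response Out.
P3 against (Down, East): payoffs 3, 2 → best response In.
Mutual best responses: (Up, West, In); (Middle, East, Out); (Down, West, Out).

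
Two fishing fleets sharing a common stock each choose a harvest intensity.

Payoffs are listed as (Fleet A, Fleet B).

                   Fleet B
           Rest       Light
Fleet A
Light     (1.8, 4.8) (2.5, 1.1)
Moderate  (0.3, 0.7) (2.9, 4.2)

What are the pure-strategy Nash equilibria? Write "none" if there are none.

Fleet A against Rest: payoffs 1.8, 0.3 → best response Light.
Fleet A against Light: payoffs 2.5, 2.9 → best response Moderate.
Fleet B against Light: payoffs 4.8, 1.1 → best response Rest.
Fleet B against Moderate: payoffs 0.7, 4.2 → best response Light.
Mutual best responses: (Light, Rest); (Moderate, Light).

Pure-strategy Nash equilibria: (Light, Rest) and (Moderate, Light)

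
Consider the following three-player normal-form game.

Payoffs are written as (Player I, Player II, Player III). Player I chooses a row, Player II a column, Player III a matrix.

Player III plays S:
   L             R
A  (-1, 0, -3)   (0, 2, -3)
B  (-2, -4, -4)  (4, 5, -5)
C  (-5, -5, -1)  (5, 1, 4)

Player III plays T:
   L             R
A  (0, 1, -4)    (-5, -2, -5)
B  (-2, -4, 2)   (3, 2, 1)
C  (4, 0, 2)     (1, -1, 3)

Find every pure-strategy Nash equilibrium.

Player I against (L, S): payoffs -1, -2, -5 → best response A.
Player I against (L, T): payoffs 0, -2, 4 → best response C.
Player I against (R, S): payoffs 0, 4, 5 → best response C.
Player I against (R, T): payoffs -5, 3, 1 → best response B.
Player II against (A, S): payoffs 0, 2 → best response R.
Player II against (A, T): payoffs 1, -2 → best response L.
Player II against (B, S): payoffs -4, 5 → best response R.
Player II against (B, T): payoffs -4, 2 → best response R.
Player II against (C, S): payoffs -5, 1 → best response R.
Player II against (C, T): payoffs 0, -1 → best response L.
Player III against (A, L): payoffs -3, -4 → best response S.
Player III against (A, R): payoffs -3, -5 → best response S.
Player III against (B, L): payoffs -4, 2 → best response T.
Player III against (B, R): payoffs -5, 1 → best response T.
Player III against (C, L): payoffs -1, 2 → best response T.
Player III against (C, R): payoffs 4, 3 → best response S.
Mutual best responses: (B, R, T); (C, L, T); (C, R, S).

Pure-strategy Nash equilibria: (B, R, T) and (C, L, T) and (C, R, S)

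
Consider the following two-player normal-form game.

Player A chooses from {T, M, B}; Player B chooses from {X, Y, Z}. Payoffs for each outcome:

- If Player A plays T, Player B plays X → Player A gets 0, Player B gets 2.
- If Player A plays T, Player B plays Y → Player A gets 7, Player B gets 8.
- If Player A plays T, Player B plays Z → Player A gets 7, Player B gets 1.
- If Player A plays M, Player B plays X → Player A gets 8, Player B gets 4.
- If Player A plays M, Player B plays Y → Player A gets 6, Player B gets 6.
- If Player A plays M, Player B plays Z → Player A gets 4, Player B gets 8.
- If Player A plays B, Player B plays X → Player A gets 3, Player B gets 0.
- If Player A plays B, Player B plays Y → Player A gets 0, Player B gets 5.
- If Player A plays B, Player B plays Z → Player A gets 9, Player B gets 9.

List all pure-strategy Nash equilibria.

The pure Nash equilibria are (T, Y) and (B, Z).

Player A against X: payoffs 0, 8, 3 → best response M.
Player A against Y: payoffs 7, 6, 0 → best response T.
Player A against Z: payoffs 7, 4, 9 → best response B.
Player B against T: payoffs 2, 8, 1 → best response Y.
Player B against M: payoffs 4, 6, 8 → best response Z.
Player B against B: payoffs 0, 5, 9 → best response Z.
Mutual best responses: (T, Y); (B, Z).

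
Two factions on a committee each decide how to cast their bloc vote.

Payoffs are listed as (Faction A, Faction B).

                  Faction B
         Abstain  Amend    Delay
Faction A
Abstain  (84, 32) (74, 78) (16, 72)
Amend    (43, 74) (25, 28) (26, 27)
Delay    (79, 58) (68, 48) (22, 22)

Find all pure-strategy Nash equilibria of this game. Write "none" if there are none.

(Abstain, Amend)

Faction A against Abstain: payoffs 84, 43, 79 → best response Abstain.
Faction A against Amend: payoffs 74, 25, 68 → best response Abstain.
Faction A against Delay: payoffs 16, 26, 22 → best response Amend.
Faction B against Abstain: payoffs 32, 78, 72 → best response Amend.
Faction B against Amend: payoffs 74, 28, 27 → best response Abstain.
Faction B against Delay: payoffs 58, 48, 22 → best response Abstain.
Mutual best responses: (Abstain, Amend).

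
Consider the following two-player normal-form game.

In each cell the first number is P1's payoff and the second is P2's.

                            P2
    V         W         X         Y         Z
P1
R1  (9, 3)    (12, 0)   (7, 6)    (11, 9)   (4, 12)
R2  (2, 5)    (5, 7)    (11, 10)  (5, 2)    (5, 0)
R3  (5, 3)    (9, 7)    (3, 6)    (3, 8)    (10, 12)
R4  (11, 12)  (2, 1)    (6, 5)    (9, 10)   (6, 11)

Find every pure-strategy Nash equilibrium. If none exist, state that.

Pure-strategy Nash equilibria: (R2, X), (R3, Z), (R4, V)

P1 against V: payoffs 9, 2, 5, 11 → best response R4.
P1 against W: payoffs 12, 5, 9, 2 → best response R1.
P1 against X: payoffs 7, 11, 3, 6 → best response R2.
P1 against Y: payoffs 11, 5, 3, 9 → best response R1.
P1 against Z: payoffs 4, 5, 10, 6 → best response R3.
P2 against R1: payoffs 3, 0, 6, 9, 12 → best response Z.
P2 against R2: payoffs 5, 7, 10, 2, 0 → best response X.
P2 against R3: payoffs 3, 7, 6, 8, 12 → best response Z.
P2 against R4: payoffs 12, 1, 5, 10, 11 → best response V.
Mutual best responses: (R2, X); (R3, Z); (R4, V).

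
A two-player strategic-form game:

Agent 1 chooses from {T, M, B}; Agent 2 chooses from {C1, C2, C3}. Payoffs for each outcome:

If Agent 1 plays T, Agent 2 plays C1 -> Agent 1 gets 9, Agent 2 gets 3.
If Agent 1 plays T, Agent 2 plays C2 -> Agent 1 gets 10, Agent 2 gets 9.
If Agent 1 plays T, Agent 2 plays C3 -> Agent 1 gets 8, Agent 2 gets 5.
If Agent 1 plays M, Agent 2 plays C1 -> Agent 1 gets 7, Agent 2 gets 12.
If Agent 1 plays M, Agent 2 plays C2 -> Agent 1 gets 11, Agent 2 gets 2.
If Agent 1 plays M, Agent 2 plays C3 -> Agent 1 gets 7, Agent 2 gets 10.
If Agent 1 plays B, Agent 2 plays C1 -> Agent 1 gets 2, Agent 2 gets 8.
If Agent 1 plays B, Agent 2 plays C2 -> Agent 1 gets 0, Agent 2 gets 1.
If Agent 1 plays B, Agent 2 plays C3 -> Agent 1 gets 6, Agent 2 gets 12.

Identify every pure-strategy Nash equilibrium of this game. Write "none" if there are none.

none

(T, C1): Agent 2 can switch to C2 (3 → 9). Not NE.
(T, C2): Agent 1 can switch to M (10 → 11). Not NE.
(T, C3): Agent 2 can switch to C2 (5 → 9). Not NE.
(M, C1): Agent 1 can switch to T (7 → 9). Not NE.
(M, C2): Agent 2 can switch to C1 (2 → 12). Not NE.
(M, C3): Agent 1 can switch to T (7 → 8). Not NE.
(The remaining 3 profiles each have a profitable deviation by the same check.)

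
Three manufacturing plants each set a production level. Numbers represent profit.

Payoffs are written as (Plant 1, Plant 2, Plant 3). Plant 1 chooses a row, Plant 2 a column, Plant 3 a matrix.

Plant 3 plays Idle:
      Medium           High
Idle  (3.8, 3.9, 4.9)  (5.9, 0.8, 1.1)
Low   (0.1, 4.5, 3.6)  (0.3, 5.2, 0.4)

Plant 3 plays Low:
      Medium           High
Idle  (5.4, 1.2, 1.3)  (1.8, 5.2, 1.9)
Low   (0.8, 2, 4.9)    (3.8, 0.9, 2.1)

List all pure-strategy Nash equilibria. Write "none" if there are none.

(Idle, Medium, Idle): Plant 1 gets 3.8, best alternative 0.1; Plant 2 gets 3.9, best alternative 0.8; Plant 3 gets 4.9, best alternative 1.3. No profitable deviation — NE.
(Idle, Medium, Low): Plant 2 can switch to High (1.2 → 5.2). Not NE.
(Idle, High, Idle): Plant 2 can switch to Medium (0.8 → 3.9). Not NE.
(Idle, High, Low): Plant 1 can switch to Low (1.8 → 3.8). Not NE.
(Low, Medium, Idle): Plant 1 can switch to Idle (0.1 → 3.8). Not NE.
(Low, Medium, Low): Plant 1 can switch to Idle (0.8 → 5.4). Not NE.
(Low, High, Idle): Plant 1 can switch to Idle (0.3 → 5.9). Not NE.
(Low, High, Low): Plant 2 can switch to Medium (0.9 → 2). Not NE.

Pure NE: (Idle, Medium, Idle)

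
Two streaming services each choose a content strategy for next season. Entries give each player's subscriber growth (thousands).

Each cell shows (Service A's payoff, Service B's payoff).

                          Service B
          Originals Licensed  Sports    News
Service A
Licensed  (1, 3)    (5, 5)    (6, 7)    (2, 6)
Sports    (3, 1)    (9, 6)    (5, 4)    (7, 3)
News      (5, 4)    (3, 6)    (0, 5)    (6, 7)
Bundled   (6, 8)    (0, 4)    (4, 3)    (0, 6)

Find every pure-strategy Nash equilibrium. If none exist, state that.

The pure Nash equilibria are (Licensed, Sports), (Sports, Licensed), (Bundled, Originals).

(Licensed, Originals): Service A can switch to Sports (1 → 3). Not NE.
(Licensed, Licensed): Service A can switch to Sports (5 → 9). Not NE.
(Licensed, Sports): Service A gets 6, best alternative 5; Service B gets 7, best alternative 6. No profitable deviation — NE.
(Licensed, News): Service A can switch to Sports (2 → 7). Not NE.
(Sports, Originals): Service A can switch to News (3 → 5). Not NE.
(Sports, Licensed): Service A gets 9, best alternative 5; Service B gets 6, best alternative 4. No profitable deviation — NE.
(Sports, Sports): Service A can switch to Licensed (5 → 6). Not NE.
(Sports, News): Service B can switch to Licensed (3 → 6). Not NE.
(News, Originals): Service A can switch to Bundled (5 → 6). Not NE.
(News, Licensed): Service A can switch to Licensed (3 → 5). Not NE.
(News, Sports): Service A can switch to Licensed (0 → 6). Not NE.
(News, News): Service A can switch to Sports (6 → 7). Not NE.
(Bundled, Originals): Service A gets 6, best alternative 5; Service B gets 8, best alternative 6. No profitable deviation — NE.
(The remaining 3 profiles each have a profitable deviation by the same check.)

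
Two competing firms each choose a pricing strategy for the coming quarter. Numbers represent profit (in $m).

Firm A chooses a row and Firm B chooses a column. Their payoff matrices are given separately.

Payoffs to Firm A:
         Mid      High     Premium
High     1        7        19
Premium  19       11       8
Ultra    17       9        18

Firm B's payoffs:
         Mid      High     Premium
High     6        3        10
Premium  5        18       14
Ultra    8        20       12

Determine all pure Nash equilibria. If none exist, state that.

The pure Nash equilibria are (High, Premium) and (Premium, High).

Firm A against Mid: payoffs 1, 19, 17 → best response Premium.
Firm A against High: payoffs 7, 11, 9 → best response Premium.
Firm A against Premium: payoffs 19, 8, 18 → best response High.
Firm B against High: payoffs 6, 3, 10 → best response Premium.
Firm B against Premium: payoffs 5, 18, 14 → best response High.
Firm B against Ultra: payoffs 8, 20, 12 → best response High.
Mutual best responses: (High, Premium); (Premium, High).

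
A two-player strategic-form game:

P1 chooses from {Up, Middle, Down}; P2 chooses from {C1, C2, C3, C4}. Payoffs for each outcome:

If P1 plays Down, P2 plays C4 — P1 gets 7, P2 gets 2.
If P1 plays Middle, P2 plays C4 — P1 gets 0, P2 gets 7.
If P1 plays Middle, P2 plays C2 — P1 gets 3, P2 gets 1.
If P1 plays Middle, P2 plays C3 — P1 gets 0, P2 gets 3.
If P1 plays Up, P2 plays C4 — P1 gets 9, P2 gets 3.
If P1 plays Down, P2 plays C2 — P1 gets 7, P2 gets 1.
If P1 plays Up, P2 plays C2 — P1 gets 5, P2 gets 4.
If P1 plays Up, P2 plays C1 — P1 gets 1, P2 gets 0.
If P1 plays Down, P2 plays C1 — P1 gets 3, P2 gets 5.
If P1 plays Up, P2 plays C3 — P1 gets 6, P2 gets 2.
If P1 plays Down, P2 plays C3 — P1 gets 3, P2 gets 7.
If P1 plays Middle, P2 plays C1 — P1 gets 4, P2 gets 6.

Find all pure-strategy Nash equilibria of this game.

For each player, find the best response to each opponent profile; mutual best responses are the pure NE.
P1 against C1: payoffs 1, 4, 3 → best response Middle.
P1 against C2: payoffs 5, 3, 7 → best response Down.
P1 against C3: payoffs 6, 0, 3 → best response Up.
P1 against C4: payoffs 9, 0, 7 → best response Up.
P2 against Up: payoffs 0, 4, 2, 3 → best response C2.
P2 against Middle: payoffs 6, 1, 3, 7 → best response C4.
P2 against Down: payoffs 5, 1, 7, 2 → best response C3.
No profile is a mutual best response for all players.

This game has no pure Nash equilibrium.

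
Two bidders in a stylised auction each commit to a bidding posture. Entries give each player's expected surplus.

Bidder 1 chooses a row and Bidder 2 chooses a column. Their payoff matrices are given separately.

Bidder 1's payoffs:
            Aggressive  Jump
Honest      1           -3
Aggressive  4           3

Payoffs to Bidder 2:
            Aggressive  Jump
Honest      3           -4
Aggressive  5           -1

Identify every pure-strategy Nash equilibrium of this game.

Bidder 1 against Aggressive: payoffs 1, 4 → best response Aggressive.
Bidder 1 against Jump: payoffs -3, 3 → best response Aggressive.
Bidder 2 against Honest: payoffs 3, -4 → best response Aggressive.
Bidder 2 against Aggressive: payoffs 5, -1 → best response Aggressive.
Mutual best responses: (Aggressive, Aggressive).

Pure NE: (Aggressive, Aggressive)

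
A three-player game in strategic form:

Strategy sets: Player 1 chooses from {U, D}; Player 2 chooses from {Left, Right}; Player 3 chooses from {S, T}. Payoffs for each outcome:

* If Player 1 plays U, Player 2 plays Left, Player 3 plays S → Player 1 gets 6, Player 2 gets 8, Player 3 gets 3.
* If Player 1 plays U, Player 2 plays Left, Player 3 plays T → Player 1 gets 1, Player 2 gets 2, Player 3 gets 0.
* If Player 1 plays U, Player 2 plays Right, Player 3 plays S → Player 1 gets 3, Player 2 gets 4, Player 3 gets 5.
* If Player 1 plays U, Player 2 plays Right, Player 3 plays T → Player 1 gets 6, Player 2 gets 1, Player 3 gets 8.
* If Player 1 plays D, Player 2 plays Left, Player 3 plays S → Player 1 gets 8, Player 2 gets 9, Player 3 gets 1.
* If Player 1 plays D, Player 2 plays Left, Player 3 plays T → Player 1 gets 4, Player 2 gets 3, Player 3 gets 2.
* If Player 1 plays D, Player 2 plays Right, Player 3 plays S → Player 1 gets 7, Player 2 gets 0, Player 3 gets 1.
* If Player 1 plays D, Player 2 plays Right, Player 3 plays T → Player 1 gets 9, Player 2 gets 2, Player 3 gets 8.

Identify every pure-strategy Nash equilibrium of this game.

The unique pure-strategy Nash equilibrium is (D, Left, T).

(U, Left, S): Player 1 can switch to D (6 → 8). Not NE.
(U, Left, T): Player 1 can switch to D (1 → 4). Not NE.
(U, Right, S): Player 1 can switch to D (3 → 7). Not NE.
(U, Right, T): Player 1 can switch to D (6 → 9). Not NE.
(D, Left, S): Player 3 can switch to T (1 → 2). Not NE.
(D, Left, T): Player 1 gets 4, best alternative 1; Player 2 gets 3, best alternative 2; Player 3 gets 2, best alternative 1. No profitable deviation — NE.
(D, Right, S): Player 2 can switch to Left (0 → 9). Not NE.
(The remaining 1 profile has a profitable deviation by the same check.)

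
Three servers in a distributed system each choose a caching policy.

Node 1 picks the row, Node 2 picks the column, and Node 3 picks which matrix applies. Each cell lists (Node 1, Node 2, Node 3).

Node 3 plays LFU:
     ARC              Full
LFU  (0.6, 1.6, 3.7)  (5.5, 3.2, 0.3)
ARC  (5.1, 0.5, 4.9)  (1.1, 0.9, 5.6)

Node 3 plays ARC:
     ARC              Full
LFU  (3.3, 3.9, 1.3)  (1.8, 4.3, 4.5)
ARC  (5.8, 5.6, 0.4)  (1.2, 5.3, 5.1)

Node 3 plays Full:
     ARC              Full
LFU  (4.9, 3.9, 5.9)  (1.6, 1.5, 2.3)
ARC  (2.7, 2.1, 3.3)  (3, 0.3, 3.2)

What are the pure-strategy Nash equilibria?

Check each profile: it is a Nash equilibrium iff no player can strictly gain by switching unilaterally.
(LFU, ARC, LFU): Node 1 can switch to ARC (0.6 → 5.1). Not NE.
(LFU, ARC, ARC): Node 1 can switch to ARC (3.3 → 5.8). Not NE.
(LFU, ARC, Full): Node 1 gets 4.9, best alternative 2.7; Node 2 gets 3.9, best alternative 1.5; Node 3 gets 5.9, best alternative 3.7. No profitable deviation — NE.
(LFU, Full, LFU): Node 3 can switch to ARC (0.3 → 4.5). Not NE.
(LFU, Full, ARC): Node 1 gets 1.8, best alternative 1.2; Node 2 gets 4.3, best alternative 3.9; Node 3 gets 4.5, best alternative 2.3. No profitable deviation — NE.
(LFU, Full, Full): Node 1 can switch to ARC (1.6 → 3). Not NE.
(ARC, ARC, LFU): Node 2 can switch to Full (0.5 → 0.9). Not NE.
(ARC, ARC, ARC): Node 3 can switch to LFU (0.4 → 4.9). Not NE.
(The remaining 4 profiles each have a profitable deviation by the same check.)

Pure-strategy Nash equilibria: (LFU, ARC, Full); (LFU, Full, ARC)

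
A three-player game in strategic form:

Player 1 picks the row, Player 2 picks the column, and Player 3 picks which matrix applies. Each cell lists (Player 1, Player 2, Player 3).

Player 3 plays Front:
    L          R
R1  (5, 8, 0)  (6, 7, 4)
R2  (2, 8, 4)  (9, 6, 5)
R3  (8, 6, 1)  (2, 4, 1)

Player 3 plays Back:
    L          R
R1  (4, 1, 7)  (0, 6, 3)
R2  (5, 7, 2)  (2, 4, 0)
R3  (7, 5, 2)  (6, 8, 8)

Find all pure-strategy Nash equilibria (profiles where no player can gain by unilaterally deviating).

Pure NE: (R3, R, Back)

Check each profile: it is a Nash equilibrium iff no player can strictly gain by switching unilaterally.
(R1, L, Front): Player 1 can switch to R3 (5 → 8). Not NE.
(R1, L, Back): Player 1 can switch to R2 (4 → 5). Not NE.
(R1, R, Front): Player 1 can switch to R2 (6 → 9). Not NE.
(R1, R, Back): Player 1 can switch to R2 (0 → 2). Not NE.
(R2, L, Front): Player 1 can switch to R1 (2 → 5). Not NE.
(R2, L, Back): Player 1 can switch to R3 (5 → 7). Not NE.
(R3, R, Back): Player 1 gets 6, best alternative 2; Player 2 gets 8, best alternative 5; Player 3 gets 8, best alternative 1. No profitable deviation — NE.
(The remaining 5 profiles each have a profitable deviation by the same check.)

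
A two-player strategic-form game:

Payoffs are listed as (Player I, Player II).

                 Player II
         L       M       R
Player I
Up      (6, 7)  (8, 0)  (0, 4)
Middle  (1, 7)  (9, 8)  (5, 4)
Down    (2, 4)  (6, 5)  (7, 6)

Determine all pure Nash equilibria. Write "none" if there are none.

Mark each player's best response to every combination of opponents' strategies; a profile where every player is best-responding is a pure Nash equilibrium.
Player I against L: payoffs 6, 1, 2 → best response Up.
Player I against M: payoffs 8, 9, 6 → best response Middle.
Player I against R: payoffs 0, 5, 7 → best response Down.
Player II against Up: payoffs 7, 0, 4 → best response L.
Player II against Middle: payoffs 7, 8, 4 → best response M.
Player II against Down: payoffs 4, 5, 6 → best response R.
Mutual best responses: (Up, L); (Middle, M); (Down, R).

(Up, L) and (Middle, M) and (Down, R)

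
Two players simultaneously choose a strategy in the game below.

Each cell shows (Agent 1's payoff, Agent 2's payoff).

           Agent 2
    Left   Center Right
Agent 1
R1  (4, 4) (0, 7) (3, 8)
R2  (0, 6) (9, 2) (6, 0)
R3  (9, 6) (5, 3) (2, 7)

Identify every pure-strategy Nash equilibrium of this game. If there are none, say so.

For each strategy profile, look for a profitable unilateral deviation.
(R1, Left): Agent 1 can switch to R3 (4 → 9). Not NE.
(R1, Center): Agent 1 can switch to R2 (0 → 9). Not NE.
(R1, Right): Agent 1 can switch to R2 (3 → 6). Not NE.
(R2, Left): Agent 1 can switch to R1 (0 → 4). Not NE.
(R2, Center): Agent 2 can switch to Left (2 → 6). Not NE.
(R2, Right): Agent 2 can switch to Left (0 → 6). Not NE.
(R3, Left): Agent 2 can switch to Right (6 → 7). Not NE.
(R3, Center): Agent 1 can switch to R2 (5 → 9). Not NE.
(R3, Right): Agent 1 can switch to R1 (2 → 3). Not NE.

No pure-strategy Nash equilibrium.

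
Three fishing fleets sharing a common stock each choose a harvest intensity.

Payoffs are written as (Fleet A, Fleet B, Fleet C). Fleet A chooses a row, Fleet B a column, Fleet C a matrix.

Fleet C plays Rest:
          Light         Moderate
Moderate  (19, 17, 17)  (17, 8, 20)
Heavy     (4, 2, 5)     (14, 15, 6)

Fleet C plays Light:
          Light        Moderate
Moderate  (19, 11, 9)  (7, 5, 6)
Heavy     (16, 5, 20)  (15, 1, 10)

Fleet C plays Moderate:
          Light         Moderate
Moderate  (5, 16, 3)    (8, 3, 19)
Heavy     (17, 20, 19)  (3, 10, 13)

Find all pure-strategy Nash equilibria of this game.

For each strategy profile, look for a profitable unilateral deviation.
(Moderate, Light, Rest): Fleet A gets 19, best alternative 4; Fleet B gets 17, best alternative 8; Fleet C gets 17, best alternative 9. No profitable deviation — NE.
(Moderate, Light, Light): Fleet C can switch to Rest (9 → 17). Not NE.
(Moderate, Light, Moderate): Fleet A can switch to Heavy (5 → 17). Not NE.
(Moderate, Moderate, Rest): Fleet B can switch to Light (8 → 17). Not NE.
(Moderate, Moderate, Light): Fleet A can switch to Heavy (7 → 15). Not NE.
(Moderate, Moderate, Moderate): Fleet B can switch to Light (3 → 16). Not NE.
(Heavy, Light, Rest): Fleet A can switch to Moderate (4 → 19). Not NE.
(Heavy, Light, Light): Fleet A can switch to Moderate (16 → 19). Not NE.
(Heavy, Light, Moderate): Fleet C can switch to Light (19 → 20). Not NE.
(The remaining 3 profiles each have a profitable deviation by the same check.)

Pure NE: (Moderate, Light, Rest)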